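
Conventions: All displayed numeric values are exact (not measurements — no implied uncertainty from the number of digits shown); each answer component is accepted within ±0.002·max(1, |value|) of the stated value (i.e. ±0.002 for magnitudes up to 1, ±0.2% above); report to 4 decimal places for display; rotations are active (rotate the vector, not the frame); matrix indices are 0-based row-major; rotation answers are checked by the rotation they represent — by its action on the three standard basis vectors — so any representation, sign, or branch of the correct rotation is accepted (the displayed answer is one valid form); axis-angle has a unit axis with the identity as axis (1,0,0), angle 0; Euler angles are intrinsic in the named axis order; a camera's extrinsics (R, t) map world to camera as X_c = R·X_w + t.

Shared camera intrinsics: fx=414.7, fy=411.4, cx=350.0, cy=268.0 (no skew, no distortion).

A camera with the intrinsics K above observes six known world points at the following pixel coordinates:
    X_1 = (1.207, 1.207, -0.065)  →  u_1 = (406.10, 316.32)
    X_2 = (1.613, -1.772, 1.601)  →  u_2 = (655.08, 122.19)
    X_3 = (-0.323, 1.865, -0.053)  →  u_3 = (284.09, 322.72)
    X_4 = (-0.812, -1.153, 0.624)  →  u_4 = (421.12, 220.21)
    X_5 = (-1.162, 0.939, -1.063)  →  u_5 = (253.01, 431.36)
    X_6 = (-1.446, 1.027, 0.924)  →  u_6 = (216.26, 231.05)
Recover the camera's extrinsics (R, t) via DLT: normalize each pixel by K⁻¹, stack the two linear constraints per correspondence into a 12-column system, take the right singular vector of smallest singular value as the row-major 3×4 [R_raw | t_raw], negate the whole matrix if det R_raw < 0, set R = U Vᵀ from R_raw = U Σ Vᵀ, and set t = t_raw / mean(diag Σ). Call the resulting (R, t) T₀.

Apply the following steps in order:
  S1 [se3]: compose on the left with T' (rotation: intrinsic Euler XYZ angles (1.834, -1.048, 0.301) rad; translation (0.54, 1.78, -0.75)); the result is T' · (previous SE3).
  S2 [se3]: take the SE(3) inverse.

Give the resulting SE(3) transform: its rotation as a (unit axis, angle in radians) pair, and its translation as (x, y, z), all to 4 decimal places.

rotation (axis_angle) = ((0.6634, -0.7482, 0.0108), 3.1180), translation = (-0.9356, -2.7336, -0.7066)

source (pnp_recover): camera pose = R=[0.8125 -0.5803 -0.0552; 0.0150 0.1153 -0.9932; 0.5828 0.8062 0.1024], t=(0.4900, 0.4500, 4.0499)
after S1 (compose_se3): R=[-0.1197 -0.9923 0.0320; -0.9928 0.1197 -0.0006; -0.0032 -0.0318 -0.9995], t=(-2.8019, -0.6020, -0.7963)
after S2 (invert_se3): R=[-0.1197 -0.9928 -0.0032; -0.9923 0.1197 -0.0318; 0.0320 -0.0006 -0.9995], t=(-0.9356, -2.7336, -0.7066)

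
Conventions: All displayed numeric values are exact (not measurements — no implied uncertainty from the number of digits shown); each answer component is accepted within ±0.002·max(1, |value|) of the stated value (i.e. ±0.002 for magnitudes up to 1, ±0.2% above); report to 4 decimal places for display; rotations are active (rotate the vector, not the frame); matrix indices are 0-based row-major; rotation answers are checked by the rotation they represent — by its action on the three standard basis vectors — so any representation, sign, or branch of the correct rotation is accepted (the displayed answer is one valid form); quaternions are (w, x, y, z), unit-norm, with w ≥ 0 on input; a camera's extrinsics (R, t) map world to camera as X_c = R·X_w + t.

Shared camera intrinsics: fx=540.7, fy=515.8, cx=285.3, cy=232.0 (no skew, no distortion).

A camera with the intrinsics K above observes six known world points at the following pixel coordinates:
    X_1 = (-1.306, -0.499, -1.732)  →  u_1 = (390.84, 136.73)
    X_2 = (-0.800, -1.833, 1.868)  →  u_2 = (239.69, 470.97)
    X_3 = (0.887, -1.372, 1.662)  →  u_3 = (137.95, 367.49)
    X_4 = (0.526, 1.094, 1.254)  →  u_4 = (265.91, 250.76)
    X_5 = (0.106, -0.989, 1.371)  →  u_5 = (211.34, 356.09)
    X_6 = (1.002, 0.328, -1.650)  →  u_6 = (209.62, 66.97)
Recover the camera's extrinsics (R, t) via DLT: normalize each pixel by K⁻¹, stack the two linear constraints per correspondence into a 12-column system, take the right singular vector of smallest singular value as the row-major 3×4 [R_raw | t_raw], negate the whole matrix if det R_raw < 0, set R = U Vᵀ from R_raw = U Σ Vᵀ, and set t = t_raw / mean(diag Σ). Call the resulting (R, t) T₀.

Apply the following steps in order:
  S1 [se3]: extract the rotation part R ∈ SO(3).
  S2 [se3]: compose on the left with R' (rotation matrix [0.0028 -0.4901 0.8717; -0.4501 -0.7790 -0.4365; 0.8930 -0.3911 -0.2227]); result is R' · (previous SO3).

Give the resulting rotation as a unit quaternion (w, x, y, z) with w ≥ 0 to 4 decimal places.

rotation (quat) = (0.4369, 0.7279, 0.4788, -0.2236)

source (pnp_recover): camera pose = R=[-0.8889 0.4511 -0.0800; -0.3163 -0.4779 0.8195; 0.3315 0.7537 0.5674], t=(-0.2100, -0.0501, 6.2206)
after S1 (rot_of_se3): [-0.8889 0.4511 -0.0800; -0.3163 -0.4779 0.8195; 0.3315 0.7537 0.5674]
after S2 (compose_so3): [0.4415 0.8925 0.0928; 0.5017 -0.1598 -0.8501; -0.7439 0.4219 -0.5183]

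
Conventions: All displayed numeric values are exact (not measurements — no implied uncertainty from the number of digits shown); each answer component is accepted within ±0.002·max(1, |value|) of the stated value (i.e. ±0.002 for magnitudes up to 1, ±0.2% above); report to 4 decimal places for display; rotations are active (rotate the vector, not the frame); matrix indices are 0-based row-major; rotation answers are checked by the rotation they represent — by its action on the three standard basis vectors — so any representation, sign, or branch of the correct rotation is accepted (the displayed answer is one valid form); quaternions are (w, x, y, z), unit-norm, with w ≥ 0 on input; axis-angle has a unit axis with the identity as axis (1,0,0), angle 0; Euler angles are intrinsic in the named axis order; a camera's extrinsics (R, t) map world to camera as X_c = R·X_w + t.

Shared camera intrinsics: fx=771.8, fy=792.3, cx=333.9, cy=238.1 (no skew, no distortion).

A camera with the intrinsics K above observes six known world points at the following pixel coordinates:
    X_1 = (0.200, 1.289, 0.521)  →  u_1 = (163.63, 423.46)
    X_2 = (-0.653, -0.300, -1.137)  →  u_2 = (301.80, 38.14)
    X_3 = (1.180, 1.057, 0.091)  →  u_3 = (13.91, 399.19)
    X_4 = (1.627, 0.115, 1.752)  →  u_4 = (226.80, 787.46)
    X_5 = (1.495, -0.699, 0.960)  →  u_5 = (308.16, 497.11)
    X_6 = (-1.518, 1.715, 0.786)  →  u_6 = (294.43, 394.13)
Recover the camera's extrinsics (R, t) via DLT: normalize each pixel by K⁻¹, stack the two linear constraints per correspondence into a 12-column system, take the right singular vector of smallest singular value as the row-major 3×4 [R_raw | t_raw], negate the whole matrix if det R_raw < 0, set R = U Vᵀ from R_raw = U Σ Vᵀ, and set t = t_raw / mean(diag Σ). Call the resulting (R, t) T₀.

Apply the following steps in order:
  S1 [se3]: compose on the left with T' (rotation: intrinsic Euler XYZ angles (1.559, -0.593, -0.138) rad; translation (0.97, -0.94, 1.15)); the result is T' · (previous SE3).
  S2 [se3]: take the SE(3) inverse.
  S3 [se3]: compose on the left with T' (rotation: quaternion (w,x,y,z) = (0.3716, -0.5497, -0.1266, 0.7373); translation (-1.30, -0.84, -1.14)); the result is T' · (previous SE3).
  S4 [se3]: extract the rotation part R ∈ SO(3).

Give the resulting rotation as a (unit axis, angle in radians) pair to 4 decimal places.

rotation (axis_angle) = ((-0.3666, -0.8679, 0.3350), 1.9057)

source (pnp_recover): camera pose = R=[-0.5239 -0.7207 0.4540; 0.1594 0.4406 0.8834; -0.8367 0.5352 -0.1159], t=(-0.2400, 0.0400, 4.2401)
after S1 (compose_se3): R=[0.0555 -0.8408 0.5385; 0.9743 -0.0724 -0.2135; 0.2185 0.5364 0.8152], t=(-1.5921, -4.3253, 1.2626)
after S2 (invert_se3): R=[0.0555 0.9743 0.2185; -0.8408 -0.0724 0.5364; 0.5385 -0.2135 0.8152], t=(4.0264, -2.3292, -1.0952)
after S3 (compose_se3): R=[-0.1501 0.1064 -0.9829; 0.7392 0.6723 -0.0401; 0.6565 -0.7326 -0.1796], t=(0.1624, 3.2952, -3.0368)
after S4 (rot_of_se3): [-0.1501 0.1064 -0.9829; 0.7392 0.6723 -0.0401; 0.6565 -0.7326 -0.1796]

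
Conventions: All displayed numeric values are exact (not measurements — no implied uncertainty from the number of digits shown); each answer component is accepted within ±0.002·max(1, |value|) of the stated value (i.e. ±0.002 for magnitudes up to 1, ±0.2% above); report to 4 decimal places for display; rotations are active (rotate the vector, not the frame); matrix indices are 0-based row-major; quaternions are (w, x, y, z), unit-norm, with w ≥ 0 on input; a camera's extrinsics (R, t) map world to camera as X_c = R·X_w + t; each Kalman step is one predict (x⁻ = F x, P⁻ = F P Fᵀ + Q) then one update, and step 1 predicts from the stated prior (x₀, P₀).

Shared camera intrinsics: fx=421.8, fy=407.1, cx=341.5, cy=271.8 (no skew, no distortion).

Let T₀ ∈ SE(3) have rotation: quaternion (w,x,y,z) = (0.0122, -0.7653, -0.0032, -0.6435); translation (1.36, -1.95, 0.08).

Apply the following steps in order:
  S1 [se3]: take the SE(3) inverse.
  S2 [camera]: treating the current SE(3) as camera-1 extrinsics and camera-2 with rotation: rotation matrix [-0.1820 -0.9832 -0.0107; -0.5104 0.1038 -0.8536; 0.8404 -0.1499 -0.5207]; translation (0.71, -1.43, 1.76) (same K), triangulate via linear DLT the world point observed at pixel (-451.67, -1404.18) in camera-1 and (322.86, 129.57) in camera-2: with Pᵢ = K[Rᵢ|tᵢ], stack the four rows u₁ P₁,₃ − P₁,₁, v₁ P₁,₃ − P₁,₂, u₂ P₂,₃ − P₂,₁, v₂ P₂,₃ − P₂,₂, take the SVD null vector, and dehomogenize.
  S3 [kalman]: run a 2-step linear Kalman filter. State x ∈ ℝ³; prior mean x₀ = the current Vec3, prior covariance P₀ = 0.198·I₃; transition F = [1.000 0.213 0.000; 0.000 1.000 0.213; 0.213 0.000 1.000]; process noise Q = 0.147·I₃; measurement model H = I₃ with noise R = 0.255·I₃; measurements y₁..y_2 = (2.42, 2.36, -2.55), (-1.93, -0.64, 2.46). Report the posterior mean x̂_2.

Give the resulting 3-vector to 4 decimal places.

after S1 (invert_se3): R=[0.1717 -0.0108 0.9851; 0.0206 -0.9997 -0.0146; 0.9849 0.0228 -0.1715], t=(-0.3334, -1.9762, -1.2813)
after S2 (triangulate): (1.7116, 0.5834, -1.1164)
after S3 (kf_track): (0.1685, 0.1441, 0.5580)

result = (0.1685, 0.1441, 0.5580)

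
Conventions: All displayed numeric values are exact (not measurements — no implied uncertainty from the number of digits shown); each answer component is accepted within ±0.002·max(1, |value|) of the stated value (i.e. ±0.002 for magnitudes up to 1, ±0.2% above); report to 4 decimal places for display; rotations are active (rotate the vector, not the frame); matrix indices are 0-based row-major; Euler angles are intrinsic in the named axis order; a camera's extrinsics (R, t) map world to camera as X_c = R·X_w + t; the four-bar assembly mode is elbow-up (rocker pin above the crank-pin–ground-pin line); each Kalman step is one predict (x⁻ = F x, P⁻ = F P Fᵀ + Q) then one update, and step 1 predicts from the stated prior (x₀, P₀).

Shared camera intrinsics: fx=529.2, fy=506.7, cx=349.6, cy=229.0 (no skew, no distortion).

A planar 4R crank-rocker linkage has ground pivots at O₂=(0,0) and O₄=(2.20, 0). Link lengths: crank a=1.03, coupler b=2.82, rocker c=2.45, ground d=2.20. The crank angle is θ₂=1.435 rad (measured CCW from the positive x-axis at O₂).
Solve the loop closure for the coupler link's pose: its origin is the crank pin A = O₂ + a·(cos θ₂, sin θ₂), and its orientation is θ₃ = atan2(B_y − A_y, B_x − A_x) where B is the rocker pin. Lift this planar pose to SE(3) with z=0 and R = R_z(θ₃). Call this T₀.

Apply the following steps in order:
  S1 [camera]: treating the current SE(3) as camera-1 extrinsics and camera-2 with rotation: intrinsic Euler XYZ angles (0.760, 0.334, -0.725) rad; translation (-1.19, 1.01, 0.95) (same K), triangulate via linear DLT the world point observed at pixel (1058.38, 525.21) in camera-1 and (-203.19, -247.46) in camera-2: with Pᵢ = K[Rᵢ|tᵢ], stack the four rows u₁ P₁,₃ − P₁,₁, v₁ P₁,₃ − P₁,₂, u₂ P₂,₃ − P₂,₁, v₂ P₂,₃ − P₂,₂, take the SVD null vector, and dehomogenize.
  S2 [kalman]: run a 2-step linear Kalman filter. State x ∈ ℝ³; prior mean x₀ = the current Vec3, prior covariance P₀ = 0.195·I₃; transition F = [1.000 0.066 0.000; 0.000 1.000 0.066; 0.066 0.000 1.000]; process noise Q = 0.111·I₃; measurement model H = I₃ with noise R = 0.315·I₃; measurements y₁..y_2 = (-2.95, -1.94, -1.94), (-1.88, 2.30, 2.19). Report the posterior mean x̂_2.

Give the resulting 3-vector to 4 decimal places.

source (fourbar_fk): coupler pose = R=[0.8684 -0.4959 0.0000; 0.4959 0.8684 0.0000; 0.0000 0.0000 1.0000], t=(0.1394, 1.0205, 0.0000)
after S1 (triangulate): (0.9667, -0.9888, 1.0970)
after S2 (kf_track): (-1.3975, 0.2557, 0.7791)

result = (-1.3975, 0.2557, 0.7791)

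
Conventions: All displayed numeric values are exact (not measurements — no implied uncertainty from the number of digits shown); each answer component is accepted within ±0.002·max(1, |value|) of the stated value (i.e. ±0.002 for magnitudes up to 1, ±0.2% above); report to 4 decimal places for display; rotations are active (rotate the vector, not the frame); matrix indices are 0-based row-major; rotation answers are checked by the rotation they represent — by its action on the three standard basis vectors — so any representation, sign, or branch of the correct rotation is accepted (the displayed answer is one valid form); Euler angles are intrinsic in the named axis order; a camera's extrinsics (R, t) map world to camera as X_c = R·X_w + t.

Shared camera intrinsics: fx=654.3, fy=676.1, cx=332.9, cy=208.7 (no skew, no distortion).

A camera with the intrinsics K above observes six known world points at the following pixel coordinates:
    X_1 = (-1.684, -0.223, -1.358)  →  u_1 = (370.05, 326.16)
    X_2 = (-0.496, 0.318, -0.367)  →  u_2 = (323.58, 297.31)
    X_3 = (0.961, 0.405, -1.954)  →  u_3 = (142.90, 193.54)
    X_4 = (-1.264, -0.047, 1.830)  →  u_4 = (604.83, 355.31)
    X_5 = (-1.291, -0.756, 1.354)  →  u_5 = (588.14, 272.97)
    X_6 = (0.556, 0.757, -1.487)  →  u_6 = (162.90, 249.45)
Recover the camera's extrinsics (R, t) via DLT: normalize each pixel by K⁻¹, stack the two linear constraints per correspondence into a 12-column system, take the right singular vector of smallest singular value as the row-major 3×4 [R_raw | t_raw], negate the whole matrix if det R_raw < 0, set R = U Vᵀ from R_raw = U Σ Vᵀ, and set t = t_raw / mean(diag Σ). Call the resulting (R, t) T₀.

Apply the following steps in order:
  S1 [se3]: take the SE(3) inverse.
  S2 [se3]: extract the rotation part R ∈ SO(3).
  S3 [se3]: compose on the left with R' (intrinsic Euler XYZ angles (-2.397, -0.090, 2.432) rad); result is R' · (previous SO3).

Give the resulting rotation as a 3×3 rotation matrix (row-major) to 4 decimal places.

rotation (matrix) = ((0.7833, 0.0795, 0.6165), (0.3915, 0.7072, -0.5887), (-0.4828, 0.7025, 0.5229))

source (pnp_recover): camera pose = R=[-0.6086 -0.5744 0.5474; -0.7065 0.7063 -0.0443; -0.3612 -0.4138 -0.8357], t=(-0.0000, 0.1598, 5.3773)
after S1 (invert_se3): R=[-0.6086 -0.7065 -0.3612; -0.5744 0.7063 -0.4138; 0.5474 -0.0443 -0.8357], t=(2.0551, 2.1121, 4.5007)
after S2 (rot_of_se3): [-0.6086 -0.7065 -0.3612; -0.5744 0.7063 -0.4138; 0.5474 -0.0443 -0.8357]
after S3 (compose_so3): [0.7833 0.0795 0.6165; 0.3915 0.7072 -0.5887; -0.4828 0.7025 0.5229]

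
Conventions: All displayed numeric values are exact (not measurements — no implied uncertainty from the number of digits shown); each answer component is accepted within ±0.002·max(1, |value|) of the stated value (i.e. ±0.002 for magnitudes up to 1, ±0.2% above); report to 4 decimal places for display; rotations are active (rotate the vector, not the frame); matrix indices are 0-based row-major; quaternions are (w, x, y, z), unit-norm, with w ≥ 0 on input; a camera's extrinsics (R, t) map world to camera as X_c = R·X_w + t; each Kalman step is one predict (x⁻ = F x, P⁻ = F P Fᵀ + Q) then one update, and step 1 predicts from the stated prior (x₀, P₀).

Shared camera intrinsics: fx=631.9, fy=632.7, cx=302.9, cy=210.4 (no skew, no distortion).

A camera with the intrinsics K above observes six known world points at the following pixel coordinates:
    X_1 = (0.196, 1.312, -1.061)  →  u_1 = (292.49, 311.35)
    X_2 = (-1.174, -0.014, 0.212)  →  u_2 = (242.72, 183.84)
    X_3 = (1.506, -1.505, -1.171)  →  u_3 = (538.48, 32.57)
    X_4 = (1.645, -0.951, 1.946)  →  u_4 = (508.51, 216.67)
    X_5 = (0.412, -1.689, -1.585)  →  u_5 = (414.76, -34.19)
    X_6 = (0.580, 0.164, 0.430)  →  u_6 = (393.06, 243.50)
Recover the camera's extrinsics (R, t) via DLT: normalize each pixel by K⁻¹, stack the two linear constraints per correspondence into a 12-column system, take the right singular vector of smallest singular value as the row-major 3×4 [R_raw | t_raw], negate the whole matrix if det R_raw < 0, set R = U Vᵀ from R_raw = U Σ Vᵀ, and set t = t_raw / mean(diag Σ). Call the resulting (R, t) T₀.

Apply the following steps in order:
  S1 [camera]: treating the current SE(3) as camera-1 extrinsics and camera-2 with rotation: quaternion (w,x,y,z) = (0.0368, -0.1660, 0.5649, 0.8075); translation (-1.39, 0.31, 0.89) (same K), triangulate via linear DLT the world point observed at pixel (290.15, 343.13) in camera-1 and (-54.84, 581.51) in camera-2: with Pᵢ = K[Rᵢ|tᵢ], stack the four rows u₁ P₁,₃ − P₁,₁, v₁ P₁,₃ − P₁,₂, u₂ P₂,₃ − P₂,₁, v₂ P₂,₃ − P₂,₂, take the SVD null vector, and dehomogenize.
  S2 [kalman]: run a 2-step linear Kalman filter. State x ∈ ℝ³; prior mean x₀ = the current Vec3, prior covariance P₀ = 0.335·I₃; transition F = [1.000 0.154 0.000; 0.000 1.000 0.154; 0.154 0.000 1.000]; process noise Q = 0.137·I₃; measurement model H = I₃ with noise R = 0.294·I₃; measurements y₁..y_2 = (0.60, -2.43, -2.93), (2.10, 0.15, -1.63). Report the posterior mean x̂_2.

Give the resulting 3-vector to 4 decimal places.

result = (1.0578, -0.4159, -1.3140)

source (pnp_recover): camera pose = R=[0.9259 -0.3121 0.2128; 0.2317 0.9141 0.3328; -0.2984 -0.2588 0.9187], t=(0.3700, -0.0800, 6.4601)
after S1 (triangulate): (-0.5636, 1.3702, 1.9577)
after S2 (kf_track): (1.0578, -0.4159, -1.3140)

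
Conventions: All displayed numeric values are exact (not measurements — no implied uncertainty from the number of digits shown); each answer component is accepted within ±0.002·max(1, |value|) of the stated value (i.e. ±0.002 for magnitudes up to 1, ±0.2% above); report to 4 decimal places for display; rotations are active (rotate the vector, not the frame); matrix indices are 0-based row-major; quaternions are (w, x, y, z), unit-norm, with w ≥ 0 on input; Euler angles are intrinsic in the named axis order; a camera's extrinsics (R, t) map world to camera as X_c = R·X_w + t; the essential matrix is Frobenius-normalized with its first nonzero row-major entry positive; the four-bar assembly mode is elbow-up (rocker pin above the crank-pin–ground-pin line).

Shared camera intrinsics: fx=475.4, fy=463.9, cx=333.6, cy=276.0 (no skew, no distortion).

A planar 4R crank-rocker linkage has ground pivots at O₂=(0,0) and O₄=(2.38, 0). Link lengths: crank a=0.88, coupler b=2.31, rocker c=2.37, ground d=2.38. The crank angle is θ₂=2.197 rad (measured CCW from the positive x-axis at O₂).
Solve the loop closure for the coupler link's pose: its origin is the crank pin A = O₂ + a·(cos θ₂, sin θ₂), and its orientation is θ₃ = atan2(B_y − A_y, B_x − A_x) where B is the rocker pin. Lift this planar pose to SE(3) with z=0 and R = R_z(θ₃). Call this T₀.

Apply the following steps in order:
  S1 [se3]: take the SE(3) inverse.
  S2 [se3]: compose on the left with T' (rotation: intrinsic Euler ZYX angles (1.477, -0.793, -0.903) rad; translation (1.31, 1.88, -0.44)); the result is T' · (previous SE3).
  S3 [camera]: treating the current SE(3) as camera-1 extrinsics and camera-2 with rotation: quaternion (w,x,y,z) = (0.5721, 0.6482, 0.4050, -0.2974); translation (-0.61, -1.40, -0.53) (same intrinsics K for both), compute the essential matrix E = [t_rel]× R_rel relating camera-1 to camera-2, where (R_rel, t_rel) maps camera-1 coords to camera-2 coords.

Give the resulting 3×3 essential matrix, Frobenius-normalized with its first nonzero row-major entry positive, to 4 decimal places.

source (fourbar_fk): coupler pose = R=[0.7936 -0.6084 0.0000; 0.6084 0.7936 0.0000; 0.0000 0.0000 1.0000], t=(-0.5157, 0.7130, 0.0000)
after S1 (invert_se3): R=[0.7936 0.6084 0.0000; -0.6084 0.7936 0.0000; 0.0000 0.0000 1.0000], t=(-0.0245, -0.8797, 0.0000)
after S2 (compose_se3): R=[0.3954 -0.4077 -0.8231; 0.1803 0.9131 -0.3657; 0.9006 -0.0038 0.4345], t=(1.8046, 1.3219, 0.0272)
after S3 (essential): [0.3087 -0.2218 0.5395; -0.0908 0.0502 -0.2371; -0.3712 0.4643 0.3796]

matrix = [0.3087 -0.2218 0.5395; -0.0908 0.0502 -0.2371; -0.3712 0.4643 0.3796]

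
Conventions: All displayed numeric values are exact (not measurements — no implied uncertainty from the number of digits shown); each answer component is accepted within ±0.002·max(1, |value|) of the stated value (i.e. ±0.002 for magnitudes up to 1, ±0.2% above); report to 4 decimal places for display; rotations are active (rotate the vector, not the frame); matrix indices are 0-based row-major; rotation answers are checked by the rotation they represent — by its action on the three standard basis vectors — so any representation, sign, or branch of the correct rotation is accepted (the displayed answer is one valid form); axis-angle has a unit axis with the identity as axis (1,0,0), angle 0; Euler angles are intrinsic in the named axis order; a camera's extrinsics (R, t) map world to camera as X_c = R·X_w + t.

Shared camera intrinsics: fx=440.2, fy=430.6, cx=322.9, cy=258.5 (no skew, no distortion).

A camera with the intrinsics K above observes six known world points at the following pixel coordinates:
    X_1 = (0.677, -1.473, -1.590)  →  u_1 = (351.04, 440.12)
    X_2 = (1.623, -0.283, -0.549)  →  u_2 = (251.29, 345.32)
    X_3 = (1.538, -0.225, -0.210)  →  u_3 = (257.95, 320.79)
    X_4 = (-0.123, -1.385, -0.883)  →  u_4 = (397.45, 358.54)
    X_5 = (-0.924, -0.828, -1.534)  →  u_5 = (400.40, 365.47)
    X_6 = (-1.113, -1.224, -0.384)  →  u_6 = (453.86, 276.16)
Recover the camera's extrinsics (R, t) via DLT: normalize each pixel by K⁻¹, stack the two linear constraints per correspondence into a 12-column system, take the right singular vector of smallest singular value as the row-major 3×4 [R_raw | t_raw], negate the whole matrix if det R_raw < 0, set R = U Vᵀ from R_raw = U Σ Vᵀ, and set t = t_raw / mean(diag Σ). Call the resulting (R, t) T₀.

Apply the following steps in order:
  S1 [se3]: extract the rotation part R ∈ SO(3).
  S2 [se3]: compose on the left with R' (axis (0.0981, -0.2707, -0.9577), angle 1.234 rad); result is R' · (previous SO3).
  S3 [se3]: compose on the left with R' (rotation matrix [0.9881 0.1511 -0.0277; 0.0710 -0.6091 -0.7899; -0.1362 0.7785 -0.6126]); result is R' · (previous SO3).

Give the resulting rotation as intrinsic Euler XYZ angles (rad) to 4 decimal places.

source (pnp_recover): camera pose = R=[-0.5282 -0.8241 0.2048; 0.4950 -0.4947 -0.7143; 0.6900 -0.2759 0.6692], t=(-0.2199, -0.1500, 5.0522)
after S1 (rot_of_se3): [-0.5282 -0.8241 0.2048; 0.4950 -0.4947 -0.7143; 0.6900 -0.2759 0.6692]
after S2 (compose_so3): [0.0410 -0.6281 -0.7770; 0.7305 0.5494 -0.4056; 0.6817 -0.5510 0.4814]
after S3 (compose_so3): [0.1320 -0.5224 -0.8424; -0.9805 0.0560 -0.1883; 0.1455 0.8509 -0.5048]

rotation (euler_xyz) = (2.7845, -1.0018, 1.3233)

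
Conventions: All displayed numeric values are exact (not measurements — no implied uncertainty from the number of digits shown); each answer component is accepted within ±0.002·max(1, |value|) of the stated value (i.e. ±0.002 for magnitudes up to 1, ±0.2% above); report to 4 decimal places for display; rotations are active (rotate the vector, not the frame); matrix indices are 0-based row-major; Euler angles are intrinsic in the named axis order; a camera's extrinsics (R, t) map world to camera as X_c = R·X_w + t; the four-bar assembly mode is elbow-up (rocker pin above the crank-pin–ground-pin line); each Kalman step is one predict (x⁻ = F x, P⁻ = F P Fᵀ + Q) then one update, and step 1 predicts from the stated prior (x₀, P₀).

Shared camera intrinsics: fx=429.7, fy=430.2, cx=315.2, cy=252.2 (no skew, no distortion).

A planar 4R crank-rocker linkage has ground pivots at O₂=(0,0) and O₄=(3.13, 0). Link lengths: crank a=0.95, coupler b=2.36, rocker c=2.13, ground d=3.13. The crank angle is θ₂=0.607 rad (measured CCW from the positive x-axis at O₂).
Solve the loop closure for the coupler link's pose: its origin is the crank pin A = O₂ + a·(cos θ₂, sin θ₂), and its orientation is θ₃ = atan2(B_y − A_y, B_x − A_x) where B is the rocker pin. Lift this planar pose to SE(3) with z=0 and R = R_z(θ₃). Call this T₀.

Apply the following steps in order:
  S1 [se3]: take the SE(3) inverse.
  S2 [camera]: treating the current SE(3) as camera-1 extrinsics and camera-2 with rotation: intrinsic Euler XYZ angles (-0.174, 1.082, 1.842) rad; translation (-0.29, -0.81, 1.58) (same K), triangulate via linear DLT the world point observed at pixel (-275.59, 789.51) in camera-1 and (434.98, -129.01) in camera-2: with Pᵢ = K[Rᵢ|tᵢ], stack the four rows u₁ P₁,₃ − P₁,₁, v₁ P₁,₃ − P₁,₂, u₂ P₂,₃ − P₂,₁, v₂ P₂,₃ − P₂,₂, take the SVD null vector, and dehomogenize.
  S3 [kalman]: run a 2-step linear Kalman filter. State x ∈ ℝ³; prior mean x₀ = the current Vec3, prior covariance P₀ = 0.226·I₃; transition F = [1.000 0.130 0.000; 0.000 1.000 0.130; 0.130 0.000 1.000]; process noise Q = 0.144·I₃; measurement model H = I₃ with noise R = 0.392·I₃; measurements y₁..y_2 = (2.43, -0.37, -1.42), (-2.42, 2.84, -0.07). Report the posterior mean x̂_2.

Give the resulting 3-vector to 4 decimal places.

result = (-0.8481, 1.3773, -0.0646)

source (fourbar_fk): coupler pose = R=[0.7657 -0.6432 0.0000; 0.6432 0.7657 0.0000; 0.0000 0.0000 1.0000], t=(0.7803, 0.5419, 0.0000)
after S1 (invert_se3): R=[0.7657 0.6432 0.0000; -0.6432 0.7657 0.0000; 0.0000 0.0000 1.0000], t=(-0.9460, 0.0869, 0.0000)
after S2 (triangulate): (-1.5543, 0.6326, 1.2578)
after S3 (kf_track): (-0.8481, 1.3773, -0.0646)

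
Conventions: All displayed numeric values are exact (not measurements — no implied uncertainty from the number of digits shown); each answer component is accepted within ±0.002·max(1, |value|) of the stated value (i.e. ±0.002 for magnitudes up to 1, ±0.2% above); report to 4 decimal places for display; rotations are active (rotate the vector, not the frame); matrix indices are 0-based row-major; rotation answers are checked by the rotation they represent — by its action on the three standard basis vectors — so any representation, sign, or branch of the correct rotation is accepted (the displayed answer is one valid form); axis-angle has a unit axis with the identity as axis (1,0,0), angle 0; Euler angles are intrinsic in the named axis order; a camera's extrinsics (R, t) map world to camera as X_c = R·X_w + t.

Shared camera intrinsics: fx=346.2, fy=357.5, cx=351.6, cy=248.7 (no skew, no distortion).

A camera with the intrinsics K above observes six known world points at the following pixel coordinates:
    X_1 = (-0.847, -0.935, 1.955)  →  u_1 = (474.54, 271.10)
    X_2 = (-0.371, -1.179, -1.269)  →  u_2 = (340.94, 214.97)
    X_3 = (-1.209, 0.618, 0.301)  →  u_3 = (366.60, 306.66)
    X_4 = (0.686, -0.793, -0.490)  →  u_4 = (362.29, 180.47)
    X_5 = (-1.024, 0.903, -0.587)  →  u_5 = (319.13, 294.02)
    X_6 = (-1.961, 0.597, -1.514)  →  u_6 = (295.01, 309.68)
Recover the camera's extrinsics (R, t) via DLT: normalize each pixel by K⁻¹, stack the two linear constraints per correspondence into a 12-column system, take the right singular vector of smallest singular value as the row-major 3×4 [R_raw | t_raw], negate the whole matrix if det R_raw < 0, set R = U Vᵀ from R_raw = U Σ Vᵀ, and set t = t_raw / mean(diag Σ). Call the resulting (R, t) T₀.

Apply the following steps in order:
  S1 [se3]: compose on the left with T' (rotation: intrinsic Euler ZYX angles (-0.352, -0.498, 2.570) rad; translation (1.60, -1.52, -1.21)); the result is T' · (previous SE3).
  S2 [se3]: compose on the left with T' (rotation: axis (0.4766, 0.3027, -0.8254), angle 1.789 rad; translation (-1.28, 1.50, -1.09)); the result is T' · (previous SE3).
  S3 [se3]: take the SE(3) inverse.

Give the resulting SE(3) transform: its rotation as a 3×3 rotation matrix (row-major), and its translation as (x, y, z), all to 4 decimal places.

rotation (matrix) = ((0.9493, -0.2713, -0.1585), (0.1741, 0.0343, 0.9841), (-0.2616, -0.9619, 0.0798)), translation = (5.2484, 8.9817, 3.7918)

source (pnp_recover): camera pose = R=[-0.0237 -0.4762 0.8790; -0.8707 0.4419 0.2159; -0.4913 -0.7602 -0.4251], t=(0.2900, -0.3100, 6.6711)
after S1 (compose_se3): R=[0.3505 -0.7729 0.5289; 0.9345 0.3261 -0.1428; -0.0621 0.5443 0.8366], t=(3.2757, -5.7023, -6.1480)
after S2 (compose_se3): R=[0.9493 0.1741 -0.2616; -0.2713 0.0343 -0.9619; -0.1585 0.9841 0.0798], t=(-5.5546, 4.7636, -8.3095)
after S3 (invert_se3): R=[0.9493 -0.2713 -0.1585; 0.1741 0.0343 0.9841; -0.2616 -0.9619 0.0798], t=(5.2484, 8.9817, 3.7918)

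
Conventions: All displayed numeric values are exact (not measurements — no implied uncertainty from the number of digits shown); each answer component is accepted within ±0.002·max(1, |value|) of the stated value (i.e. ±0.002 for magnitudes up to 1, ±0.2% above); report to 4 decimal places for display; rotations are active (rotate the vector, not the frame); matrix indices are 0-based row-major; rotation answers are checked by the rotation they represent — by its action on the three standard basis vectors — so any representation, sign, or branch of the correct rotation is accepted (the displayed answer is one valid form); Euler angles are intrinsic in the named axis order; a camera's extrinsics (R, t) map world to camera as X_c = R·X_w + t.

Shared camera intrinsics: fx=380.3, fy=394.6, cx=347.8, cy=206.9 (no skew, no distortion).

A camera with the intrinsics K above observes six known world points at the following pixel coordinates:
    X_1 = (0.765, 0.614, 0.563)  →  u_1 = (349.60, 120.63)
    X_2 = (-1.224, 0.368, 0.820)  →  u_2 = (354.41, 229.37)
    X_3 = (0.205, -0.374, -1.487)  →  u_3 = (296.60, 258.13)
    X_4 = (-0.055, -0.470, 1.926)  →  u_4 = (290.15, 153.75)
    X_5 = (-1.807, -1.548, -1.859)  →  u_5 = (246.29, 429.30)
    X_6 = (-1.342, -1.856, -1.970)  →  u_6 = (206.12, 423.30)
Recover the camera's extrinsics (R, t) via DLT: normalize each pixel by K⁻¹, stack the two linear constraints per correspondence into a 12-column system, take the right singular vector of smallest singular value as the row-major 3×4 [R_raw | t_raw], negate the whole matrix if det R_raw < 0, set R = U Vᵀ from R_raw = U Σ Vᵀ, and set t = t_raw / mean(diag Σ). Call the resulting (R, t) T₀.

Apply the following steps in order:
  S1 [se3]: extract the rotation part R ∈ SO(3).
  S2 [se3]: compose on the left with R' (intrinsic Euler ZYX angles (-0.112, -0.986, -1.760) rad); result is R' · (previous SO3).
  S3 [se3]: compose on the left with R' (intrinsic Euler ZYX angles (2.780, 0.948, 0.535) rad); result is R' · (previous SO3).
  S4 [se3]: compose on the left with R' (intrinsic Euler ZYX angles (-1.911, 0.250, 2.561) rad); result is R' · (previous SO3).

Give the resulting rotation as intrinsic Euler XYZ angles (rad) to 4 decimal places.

source (pnp_recover): camera pose = R=[-0.1845 0.9725 -0.1420; -0.8337 -0.2314 -0.5014; -0.5205 0.0259 0.8535], t=(-0.3501, -0.1400, 5.4010)
after S1 (rot_of_se3): [-0.1845 0.9725 -0.1420; -0.8337 -0.2314 -0.5014; -0.5205 0.0259 0.8535]
after S2 (compose_so3): [-0.9004 0.3569 -0.2487; -0.2554 0.0293 0.9664; 0.3522 0.9337 0.0648]
after S3 (compose_so3): [0.5012 -0.6568 -0.5634; 0.2373 0.7304 -0.6404; 0.8322 0.1873 0.5219]
after S4 (compose_so3): [-0.7327 -0.4804 0.4821; -0.1074 0.7811 0.6152; -0.6721 0.3989 -0.6238]

rotation (euler_xyz) = (-2.3632, 0.5030, 2.5612)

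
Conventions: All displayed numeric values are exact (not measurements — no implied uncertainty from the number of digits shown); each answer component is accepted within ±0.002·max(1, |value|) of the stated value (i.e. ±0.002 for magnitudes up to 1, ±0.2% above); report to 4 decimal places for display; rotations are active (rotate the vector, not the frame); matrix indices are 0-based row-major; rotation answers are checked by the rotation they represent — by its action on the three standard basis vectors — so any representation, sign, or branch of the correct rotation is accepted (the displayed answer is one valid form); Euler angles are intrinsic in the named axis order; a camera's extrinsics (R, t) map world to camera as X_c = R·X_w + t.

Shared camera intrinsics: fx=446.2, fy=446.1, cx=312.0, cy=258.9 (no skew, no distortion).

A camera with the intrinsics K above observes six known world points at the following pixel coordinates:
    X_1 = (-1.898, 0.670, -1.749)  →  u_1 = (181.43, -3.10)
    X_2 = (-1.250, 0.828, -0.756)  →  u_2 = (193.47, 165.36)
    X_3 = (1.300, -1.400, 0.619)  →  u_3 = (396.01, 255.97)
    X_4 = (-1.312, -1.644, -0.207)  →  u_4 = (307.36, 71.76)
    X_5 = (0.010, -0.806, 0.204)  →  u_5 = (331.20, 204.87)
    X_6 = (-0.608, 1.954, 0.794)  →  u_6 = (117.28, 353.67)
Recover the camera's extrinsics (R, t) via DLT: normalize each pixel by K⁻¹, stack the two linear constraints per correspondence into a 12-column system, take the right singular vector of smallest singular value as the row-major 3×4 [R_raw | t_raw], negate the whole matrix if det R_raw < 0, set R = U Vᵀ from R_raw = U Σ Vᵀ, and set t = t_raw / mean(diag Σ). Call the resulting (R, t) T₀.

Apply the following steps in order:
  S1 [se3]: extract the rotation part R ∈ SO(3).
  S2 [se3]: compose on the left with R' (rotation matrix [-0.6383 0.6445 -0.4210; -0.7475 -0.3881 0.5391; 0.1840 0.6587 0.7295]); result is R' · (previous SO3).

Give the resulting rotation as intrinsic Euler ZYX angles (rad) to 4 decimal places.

source (pnp_recover): camera pose = R=[0.6953 -0.4912 -0.5247; 0.6903 0.6597 0.2971; 0.2002 -0.5688 0.7978], t=(-0.0600, -0.2000, 4.8607)
after S1 (rot_of_se3): [0.6953 -0.4912 -0.5247; 0.6903 0.6597 0.2971; 0.2002 -0.5688 0.7978]
after S2 (compose_so3): [-0.0831 0.9782 0.1905; -0.6798 -0.1955 0.7069; 0.7287 -0.0708 0.6812]

rotation (euler_zyx) = (-1.6925, -0.8164, -0.1035)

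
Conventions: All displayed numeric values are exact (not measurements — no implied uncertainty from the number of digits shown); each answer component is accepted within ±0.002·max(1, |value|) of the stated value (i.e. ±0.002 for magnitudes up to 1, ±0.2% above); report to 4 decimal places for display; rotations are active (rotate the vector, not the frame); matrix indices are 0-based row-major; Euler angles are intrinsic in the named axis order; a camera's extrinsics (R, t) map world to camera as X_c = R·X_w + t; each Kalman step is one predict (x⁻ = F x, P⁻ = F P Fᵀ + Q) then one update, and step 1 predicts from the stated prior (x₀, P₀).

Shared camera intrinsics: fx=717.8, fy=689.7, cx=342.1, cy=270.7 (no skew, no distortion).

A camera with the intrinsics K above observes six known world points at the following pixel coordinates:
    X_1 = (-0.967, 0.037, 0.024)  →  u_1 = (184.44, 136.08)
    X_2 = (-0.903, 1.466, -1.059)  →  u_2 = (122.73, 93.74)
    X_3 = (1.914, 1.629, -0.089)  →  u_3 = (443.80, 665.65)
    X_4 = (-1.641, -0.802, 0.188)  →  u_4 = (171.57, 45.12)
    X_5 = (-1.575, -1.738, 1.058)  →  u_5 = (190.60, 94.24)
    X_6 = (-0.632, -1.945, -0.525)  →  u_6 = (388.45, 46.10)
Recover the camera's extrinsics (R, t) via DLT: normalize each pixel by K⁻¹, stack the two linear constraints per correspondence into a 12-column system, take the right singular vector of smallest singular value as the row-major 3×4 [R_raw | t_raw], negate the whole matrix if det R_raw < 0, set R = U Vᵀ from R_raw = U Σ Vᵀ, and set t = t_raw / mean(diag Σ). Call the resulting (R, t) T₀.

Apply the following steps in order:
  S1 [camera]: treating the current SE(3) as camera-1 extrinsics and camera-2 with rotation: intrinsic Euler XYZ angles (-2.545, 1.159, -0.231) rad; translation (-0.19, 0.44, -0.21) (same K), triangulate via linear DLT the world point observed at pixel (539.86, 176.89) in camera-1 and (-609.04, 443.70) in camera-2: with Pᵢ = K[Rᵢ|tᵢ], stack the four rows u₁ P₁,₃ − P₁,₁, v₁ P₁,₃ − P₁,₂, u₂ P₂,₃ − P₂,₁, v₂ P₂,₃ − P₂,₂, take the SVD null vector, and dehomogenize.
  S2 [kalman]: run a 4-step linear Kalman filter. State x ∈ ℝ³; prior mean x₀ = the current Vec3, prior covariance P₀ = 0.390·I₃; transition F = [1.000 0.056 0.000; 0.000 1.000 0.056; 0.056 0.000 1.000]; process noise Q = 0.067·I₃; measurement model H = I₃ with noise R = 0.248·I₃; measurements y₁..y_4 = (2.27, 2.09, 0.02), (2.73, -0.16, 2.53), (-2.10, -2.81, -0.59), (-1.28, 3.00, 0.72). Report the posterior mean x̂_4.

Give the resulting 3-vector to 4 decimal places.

source (pnp_recover): camera pose = R=[0.6868 -0.3828 -0.6179; 0.7194 0.4793 0.5027; 0.1037 -0.7897 0.6046], t=(-0.2700, -0.1901, 4.4998)
after S1 (triangulate): (0.6366, -0.3045, -1.3263)
after S2 (kf_track): (-0.2994, 0.7010, 0.5244)

result = (-0.2994, 0.7010, 0.5244)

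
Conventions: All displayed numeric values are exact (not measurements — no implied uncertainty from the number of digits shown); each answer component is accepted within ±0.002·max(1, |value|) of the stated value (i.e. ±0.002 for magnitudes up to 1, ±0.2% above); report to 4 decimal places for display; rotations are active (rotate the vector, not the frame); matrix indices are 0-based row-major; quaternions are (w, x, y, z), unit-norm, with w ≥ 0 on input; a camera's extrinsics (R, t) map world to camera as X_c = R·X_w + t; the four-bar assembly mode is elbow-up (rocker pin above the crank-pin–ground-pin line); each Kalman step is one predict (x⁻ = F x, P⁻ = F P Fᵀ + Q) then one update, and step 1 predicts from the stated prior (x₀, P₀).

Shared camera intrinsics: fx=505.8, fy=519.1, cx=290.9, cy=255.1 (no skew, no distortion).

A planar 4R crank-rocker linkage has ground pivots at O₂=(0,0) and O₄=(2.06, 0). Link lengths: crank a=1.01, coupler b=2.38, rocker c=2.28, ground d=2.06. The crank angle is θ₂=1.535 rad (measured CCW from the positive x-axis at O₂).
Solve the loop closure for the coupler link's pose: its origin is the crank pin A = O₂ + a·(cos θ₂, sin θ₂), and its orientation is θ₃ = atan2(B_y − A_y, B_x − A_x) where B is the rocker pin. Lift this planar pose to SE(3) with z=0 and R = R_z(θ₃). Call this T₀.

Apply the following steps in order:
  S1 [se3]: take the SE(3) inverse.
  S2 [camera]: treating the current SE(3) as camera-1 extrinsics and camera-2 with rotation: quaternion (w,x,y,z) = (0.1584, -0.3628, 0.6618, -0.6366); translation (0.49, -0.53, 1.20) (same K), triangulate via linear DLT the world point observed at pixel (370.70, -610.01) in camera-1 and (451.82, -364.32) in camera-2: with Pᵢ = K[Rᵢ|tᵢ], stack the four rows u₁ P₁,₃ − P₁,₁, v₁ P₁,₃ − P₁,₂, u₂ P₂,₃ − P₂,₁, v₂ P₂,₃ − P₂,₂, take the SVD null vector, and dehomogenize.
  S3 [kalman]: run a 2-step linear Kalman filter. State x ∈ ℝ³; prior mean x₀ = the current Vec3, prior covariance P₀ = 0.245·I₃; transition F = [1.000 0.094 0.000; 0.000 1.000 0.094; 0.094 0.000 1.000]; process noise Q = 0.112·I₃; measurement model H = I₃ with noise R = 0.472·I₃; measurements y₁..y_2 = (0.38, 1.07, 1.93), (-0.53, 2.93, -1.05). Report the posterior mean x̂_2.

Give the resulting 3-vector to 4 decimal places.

source (fourbar_fk): coupler pose = R=[0.8456 -0.5339 0.0000; 0.5339 0.8456 0.0000; 0.0000 0.0000 1.0000], t=(0.0361, 1.0094, 0.0000)
after S1 (invert_se3): R=[0.8456 0.5339 0.0000; -0.5339 0.8456 0.0000; 0.0000 0.0000 1.0000], t=(-0.5694, -0.8342, 0.0000)
after S2 (triangulate): (1.0952, -0.3621, 1.0351)
after S3 (kf_track): (0.2806, 1.3690, 0.5366)

result = (0.2806, 1.3690, 0.5366)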